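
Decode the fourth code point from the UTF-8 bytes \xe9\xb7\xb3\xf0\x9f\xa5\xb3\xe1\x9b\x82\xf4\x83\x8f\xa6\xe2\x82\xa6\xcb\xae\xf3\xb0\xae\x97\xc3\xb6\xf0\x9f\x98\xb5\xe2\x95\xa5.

Offset 0: leading byte 0xE9 = 11101001 → 3-byte char #1 = E9 B7 B3.
Offset 3: leading byte 0xF0 = 11110000 → 4-byte char #2 = F0 9F A5 B3.
Offset 7: leading byte 0xE1 = 11100001 → 3-byte char #3 = E1 9B 82.
Offset 10: leading byte 0xF4 = 11110100 → 4-byte char #4 = F4 83 8F A6.
Leading byte 0xF4 = 11110100 matches 11110xxx → 4-byte sequence.
Byte 1: 0xF4 = 11110100, payload 100 (3 bits).
Byte 2: 0x83 = 10000011 (10xxxxxx ✓), payload 000011.
Byte 3: 0x8F = 10001111 (10xxxxxx ✓), payload 001111.
Byte 4: 0xA6 = 10100110 (10xxxxxx ✓), payload 100110.
Concatenate: 100000011001111100110 = 0x1033E6 (21 bits → U+1033E6).

U+1033E6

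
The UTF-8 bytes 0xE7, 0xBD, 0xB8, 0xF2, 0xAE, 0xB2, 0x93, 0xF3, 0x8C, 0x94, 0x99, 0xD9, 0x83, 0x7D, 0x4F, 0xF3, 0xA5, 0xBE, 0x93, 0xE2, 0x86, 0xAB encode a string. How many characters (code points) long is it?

8

Byte at offset 0: 0xE7 = 11100111 → 3-byte char (#1). Advance 3.
Byte at offset 3: 0xF2 = 11110010 → 4-byte char (#2). Advance 4.
Byte at offset 7: 0xF3 = 11110011 → 4-byte char (#3). Advance 4.
Byte at offset 11: 0xD9 = 11011001 → 2-byte char (#4). Advance 2.
Byte at offset 13: 0x7D = 01111101 → 1-byte char (#5). Advance 1.
Byte at offset 14: 0x4F = 01001111 → 1-byte char (#6). Advance 1.
Byte at offset 15: 0xF3 = 11110011 → 4-byte char (#7). Advance 4.
Byte at offset 19: 0xE2 = 11100010 → 3-byte char (#8). Advance 3.
Reached end at offset 22 after 8 code points.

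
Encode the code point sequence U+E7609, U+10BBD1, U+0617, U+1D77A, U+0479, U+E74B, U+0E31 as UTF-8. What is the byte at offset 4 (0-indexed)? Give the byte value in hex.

U+E7609 → 4-byte form F3 A7 98 89 at offsets 0–3.
U+10BBD1 → 4-byte form F4 8B AF 91 at offsets 4–7.
Offset 4 falls in char 2's range; it's byte 1 of F4 8B AF 91 = 0xF4.

0xF4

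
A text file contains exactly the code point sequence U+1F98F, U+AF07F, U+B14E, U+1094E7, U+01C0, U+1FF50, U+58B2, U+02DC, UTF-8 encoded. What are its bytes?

F0 9F A6 8F F2 AF 81 BF EB 85 8E F4 89 93 A7 C7 80 F0 9F BD 90 E5 A2 B2 CB 9C

U+1F98F: 4-byte form → F0 9F A6 8F.
U+AF07F: 4-byte form → F2 AF 81 BF.
U+B14E: 3-byte form → EB 85 8E.
U+1094E7: 4-byte form → F4 89 93 A7.
U+01C0: 2-byte form → C7 80.
U+1FF50: 4-byte form → F0 9F BD 90.
U+58B2: 3-byte form → E5 A2 B2.
U+02DC: 2-byte form → CB 9C.
Concatenated (26 bytes): F0 9F A6 8F F2 AF 81 BF EB 85 8E F4 89 93 A7 C7 80 F0 9F BD 90 E5 A2 B2 CB 9C.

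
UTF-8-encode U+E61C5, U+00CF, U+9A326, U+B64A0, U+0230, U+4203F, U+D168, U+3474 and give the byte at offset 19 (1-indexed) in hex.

1-indexed offset 19 is 0-indexed offset 18.
U+E61C5 → 4-byte form F3 A6 87 85 at offsets 0–3.
U+00CF → 2-byte form C3 8F at offsets 4–5.
U+9A326 → 4-byte form F2 9A 8C A6 at offsets 6–9.
U+B64A0 → 4-byte form F2 B6 92 A0 at offsets 10–13.
U+0230 → 2-byte form C8 B0 at offsets 14–15.
U+4203F → 4-byte form F1 82 80 BF at offsets 16–19.
Offset 18 falls in char 6's range; it's byte 3 of F1 82 80 BF = 0x80.

0x80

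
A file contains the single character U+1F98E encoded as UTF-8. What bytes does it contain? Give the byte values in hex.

F0 9F A6 8E

U+1F98E = 0x1F98E = 129422 decimal. In range U+10000–U+10FFFF → 4-byte form: 11110xxx 10xxxxxx 10xxxxxx 10xxxxxx.
Binary (21 bits): 000011111100110001110.
Split 3+6+6+6: 000 | 011111 | 100110 | 001110.
Byte 1: 11110000 = 0xF0.
Byte 2: 10011111 = 0x9F.
Byte 3: 10100110 = 0xA6.
Byte 4: 10001110 = 0x8E.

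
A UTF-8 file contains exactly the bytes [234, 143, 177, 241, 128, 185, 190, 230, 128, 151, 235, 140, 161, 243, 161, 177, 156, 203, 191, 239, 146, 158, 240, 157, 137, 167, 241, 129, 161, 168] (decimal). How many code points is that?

9

Byte at offset 0: 0xEA = 11101010 → 3-byte char (#1). Advance 3.
Byte at offset 3: 0xF1 = 11110001 → 4-byte char (#2). Advance 4.
Byte at offset 7: 0xE6 = 11100110 → 3-byte char (#3). Advance 3.
Byte at offset 10: 0xEB = 11101011 → 3-byte char (#4). Advance 3.
Byte at offset 13: 0xF3 = 11110011 → 4-byte char (#5). Advance 4.
Byte at offset 17: 0xCB = 11001011 → 2-byte char (#6). Advance 2.
Byte at offset 19: 0xEF = 11101111 → 3-byte char (#7). Advance 3.
Byte at offset 22: 0xF0 = 11110000 → 4-byte char (#8). Advance 4.
Byte at offset 26: 0xF1 = 11110001 → 4-byte char (#9). Advance 4.
Reached end at offset 30 after 9 code points.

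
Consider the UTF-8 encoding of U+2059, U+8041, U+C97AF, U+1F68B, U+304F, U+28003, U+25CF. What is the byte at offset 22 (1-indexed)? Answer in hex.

1-indexed offset 22 is 0-indexed offset 21.
U+2059 → 3-byte form E2 81 99 at offsets 0–2.
U+8041 → 3-byte form E8 81 81 at offsets 3–5.
U+C97AF → 4-byte form F3 89 9E AF at offsets 6–9.
U+1F68B → 4-byte form F0 9F 9A 8B at offsets 10–13.
U+304F → 3-byte form E3 81 8F at offsets 14–16.
U+28003 → 4-byte form F0 A8 80 83 at offsets 17–20.
U+25CF → 3-byte form E2 97 8F at offsets 21–23.
Offset 21 falls in char 7's range; it's byte 1 of E2 97 8F = 0xE2.

0xE2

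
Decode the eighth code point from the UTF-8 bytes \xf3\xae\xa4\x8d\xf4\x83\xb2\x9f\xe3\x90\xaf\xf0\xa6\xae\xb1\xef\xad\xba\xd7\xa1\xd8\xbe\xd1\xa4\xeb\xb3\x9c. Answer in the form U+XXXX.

Offset 0: leading byte 0xF3 = 11110011 → 4-byte char #1 = F3 AE A4 8D.
Offset 4: leading byte 0xF4 = 11110100 → 4-byte char #2 = F4 83 B2 9F.
Offset 8: leading byte 0xE3 = 11100011 → 3-byte char #3 = E3 90 AF.
Offset 11: leading byte 0xF0 = 11110000 → 4-byte char #4 = F0 A6 AE B1.
Offset 15: leading byte 0xEF = 11101111 → 3-byte char #5 = EF AD BA.
Offset 18: leading byte 0xD7 = 11010111 → 2-byte char #6 = D7 A1.
Offset 20: leading byte 0xD8 = 11011000 → 2-byte char #7 = D8 BE.
Offset 22: leading byte 0xD1 = 11010001 → 2-byte char #8 = D1 A4.
Leading byte 0xD1 = 11010001 matches 110xxxxx → 2-byte sequence.
Byte 1: 0xD1 = 11010001, payload 10001 (5 bits).
Byte 2: 0xA4 = 10100100 (10xxxxxx ✓), payload 100100.
Concatenate: 10001100100 = 0x464 (11 bits → U+0464).

U+0464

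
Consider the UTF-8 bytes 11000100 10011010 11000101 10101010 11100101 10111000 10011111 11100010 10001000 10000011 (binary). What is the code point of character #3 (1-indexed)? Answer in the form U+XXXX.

U+5E1F

Offset 0: leading byte 0xC4 = 11000100 → 2-byte char #1 = C4 9A.
Offset 2: leading byte 0xC5 = 11000101 → 2-byte char #2 = C5 AA.
Offset 4: leading byte 0xE5 = 11100101 → 3-byte char #3 = E5 B8 9F.
Leading byte 0xE5 = 11100101 matches 1110xxxx → 3-byte sequence.
Byte 1: 0xE5 = 11100101, payload 0101 (4 bits).
Byte 2: 0xB8 = 10111000 (10xxxxxx ✓), payload 111000.
Byte 3: 0x9F = 10011111 (10xxxxxx ✓), payload 011111.
Concatenate: 0101111000011111 = 0x5E1F (16 bits → U+5E1F).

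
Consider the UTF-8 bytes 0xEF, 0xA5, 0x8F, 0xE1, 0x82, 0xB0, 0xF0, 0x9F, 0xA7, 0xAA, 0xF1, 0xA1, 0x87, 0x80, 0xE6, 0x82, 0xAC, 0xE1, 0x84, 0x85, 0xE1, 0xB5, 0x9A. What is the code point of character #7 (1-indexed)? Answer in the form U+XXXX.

U+1D5A

Offset 0: leading byte 0xEF = 11101111 → 3-byte char #1 = EF A5 8F.
Offset 3: leading byte 0xE1 = 11100001 → 3-byte char #2 = E1 82 B0.
Offset 6: leading byte 0xF0 = 11110000 → 4-byte char #3 = F0 9F A7 AA.
Offset 10: leading byte 0xF1 = 11110001 → 4-byte char #4 = F1 A1 87 80.
Offset 14: leading byte 0xE6 = 11100110 → 3-byte char #5 = E6 82 AC.
Offset 17: leading byte 0xE1 = 11100001 → 3-byte char #6 = E1 84 85.
Offset 20: leading byte 0xE1 = 11100001 → 3-byte char #7 = E1 B5 9A.
Leading byte 0xE1 = 11100001 matches 1110xxxx → 3-byte sequence.
Byte 1: 0xE1 = 11100001, payload 0001 (4 bits).
Byte 2: 0xB5 = 10110101 (10xxxxxx ✓), payload 110101.
Byte 3: 0x9A = 10011010 (10xxxxxx ✓), payload 011010.
Concatenate: 0001110101011010 = 0x1D5A (16 bits → U+1D5A).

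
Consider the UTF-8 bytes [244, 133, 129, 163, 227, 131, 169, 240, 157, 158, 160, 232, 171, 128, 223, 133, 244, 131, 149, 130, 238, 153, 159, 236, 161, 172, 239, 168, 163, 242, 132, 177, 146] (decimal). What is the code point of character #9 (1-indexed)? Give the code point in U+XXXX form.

Offset 0: leading byte 0xF4 = 11110100 → 4-byte char #1 = F4 85 81 A3.
Offset 4: leading byte 0xE3 = 11100011 → 3-byte char #2 = E3 83 A9.
Offset 7: leading byte 0xF0 = 11110000 → 4-byte char #3 = F0 9D 9E A0.
Offset 11: leading byte 0xE8 = 11101000 → 3-byte char #4 = E8 AB 80.
Offset 14: leading byte 0xDF = 11011111 → 2-byte char #5 = DF 85.
Offset 16: leading byte 0xF4 = 11110100 → 4-byte char #6 = F4 83 95 82.
Offset 20: leading byte 0xEE = 11101110 → 3-byte char #7 = EE 99 9F.
Offset 23: leading byte 0xEC = 11101100 → 3-byte char #8 = EC A1 AC.
Offset 26: leading byte 0xEF = 11101111 → 3-byte char #9 = EF A8 A3.
Leading byte 0xEF = 11101111 matches 1110xxxx → 3-byte sequence.
Byte 1: 0xEF = 11101111, payload 1111 (4 bits).
Byte 2: 0xA8 = 10101000 (10xxxxxx ✓), payload 101000.
Byte 3: 0xA3 = 10100011 (10xxxxxx ✓), payload 100011.
Concatenate: 1111101000100011 = 0xFA23 (16 bits → U+FA23).

U+FA23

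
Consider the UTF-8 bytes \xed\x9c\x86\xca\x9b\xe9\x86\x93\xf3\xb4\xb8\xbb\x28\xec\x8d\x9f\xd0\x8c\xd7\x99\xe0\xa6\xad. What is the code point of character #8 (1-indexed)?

U+05D9

Offset 0: leading byte 0xED = 11101101 → 3-byte char #1 = ED 9C 86.
Offset 3: leading byte 0xCA = 11001010 → 2-byte char #2 = CA 9B.
Offset 5: leading byte 0xE9 = 11101001 → 3-byte char #3 = E9 86 93.
Offset 8: leading byte 0xF3 = 11110011 → 4-byte char #4 = F3 B4 B8 BB.
Offset 12: leading byte 0x28 = 00101000 → 1-byte char #5 = 28.
Offset 13: leading byte 0xEC = 11101100 → 3-byte char #6 = EC 8D 9F.
Offset 16: leading byte 0xD0 = 11010000 → 2-byte char #7 = D0 8C.
Offset 18: leading byte 0xD7 = 11010111 → 2-byte char #8 = D7 99.
Leading byte 0xD7 = 11010111 matches 110xxxxx → 2-byte sequence.
Byte 1: 0xD7 = 11010111, payload 10111 (5 bits).
Byte 2: 0x99 = 10011001 (10xxxxxx ✓), payload 011001.
Concatenate: 10111011001 = 0x5D9 (11 bits → U+05D9).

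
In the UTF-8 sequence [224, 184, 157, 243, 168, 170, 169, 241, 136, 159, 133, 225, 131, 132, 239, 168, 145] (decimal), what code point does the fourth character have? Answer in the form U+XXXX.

Offset 0: leading byte 0xE0 = 11100000 → 3-byte char #1 = E0 B8 9D.
Offset 3: leading byte 0xF3 = 11110011 → 4-byte char #2 = F3 A8 AA A9.
Offset 7: leading byte 0xF1 = 11110001 → 4-byte char #3 = F1 88 9F 85.
Offset 11: leading byte 0xE1 = 11100001 → 3-byte char #4 = E1 83 84.
Leading byte 0xE1 = 11100001 matches 1110xxxx → 3-byte sequence.
Byte 1: 0xE1 = 11100001, payload 0001 (4 bits).
Byte 2: 0x83 = 10000011 (10xxxxxx ✓), payload 000011.
Byte 3: 0x84 = 10000100 (10xxxxxx ✓), payload 000100.
Concatenate: 0001000011000100 = 0x10C4 (16 bits → U+10C4).

U+10C4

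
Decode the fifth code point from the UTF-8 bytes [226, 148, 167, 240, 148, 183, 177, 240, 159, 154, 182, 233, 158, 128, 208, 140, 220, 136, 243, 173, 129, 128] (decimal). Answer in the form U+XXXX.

U+040C

Offset 0: leading byte 0xE2 = 11100010 → 3-byte char #1 = E2 94 A7.
Offset 3: leading byte 0xF0 = 11110000 → 4-byte char #2 = F0 94 B7 B1.
Offset 7: leading byte 0xF0 = 11110000 → 4-byte char #3 = F0 9F 9A B6.
Offset 11: leading byte 0xE9 = 11101001 → 3-byte char #4 = E9 9E 80.
Offset 14: leading byte 0xD0 = 11010000 → 2-byte char #5 = D0 8C.
Leading byte 0xD0 = 11010000 matches 110xxxxx → 2-byte sequence.
Byte 1: 0xD0 = 11010000, payload 10000 (5 bits).
Byte 2: 0x8C = 10001100 (10xxxxxx ✓), payload 001100.
Concatenate: 10000001100 = 0x40C (11 bits → U+040C).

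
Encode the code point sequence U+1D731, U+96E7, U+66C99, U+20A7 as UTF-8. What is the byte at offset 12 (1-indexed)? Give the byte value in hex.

1-indexed offset 12 is 0-indexed offset 11.
U+1D731 → 4-byte form F0 9D 9C B1 at offsets 0–3.
U+96E7 → 3-byte form E9 9B A7 at offsets 4–6.
U+66C99 → 4-byte form F1 A6 B2 99 at offsets 7–10.
U+20A7 → 3-byte form E2 82 A7 at offsets 11–13.
Offset 11 falls in char 4's range; it's byte 1 of E2 82 A7 = 0xE2.

0xE2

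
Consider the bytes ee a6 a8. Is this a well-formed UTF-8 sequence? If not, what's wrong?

Leading byte 0xEE = 11101110 → 3-byte form.
Continuation bytes 0xA6=10100110, 0xA8=10101000 all match 10xxxxxx.
Decoded value 0xE9A8 is ≥ 0x800 (shortest form) and not a surrogate.

valid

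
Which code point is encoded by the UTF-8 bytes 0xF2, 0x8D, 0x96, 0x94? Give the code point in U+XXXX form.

Leading byte 0xF2 = 11110010 matches 11110xxx → 4-byte sequence.
Byte 1: 0xF2 = 11110010, payload 010 (3 bits).
Byte 2: 0x8D = 10001101 (10xxxxxx ✓), payload 001101.
Byte 3: 0x96 = 10010110 (10xxxxxx ✓), payload 010110.
Byte 4: 0x94 = 10010100 (10xxxxxx ✓), payload 010100.
Concatenate: 010001101010110010100 = 0x8D594 (21 bits → U+8D594).

U+8D594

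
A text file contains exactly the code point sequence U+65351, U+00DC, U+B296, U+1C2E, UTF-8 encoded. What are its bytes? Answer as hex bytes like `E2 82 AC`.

F1 A5 8D 91 C3 9C EB 8A 96 E1 B0 AE

U+65351: 4-byte form → F1 A5 8D 91.
U+00DC: 2-byte form → C3 9C.
U+B296: 3-byte form → EB 8A 96.
U+1C2E: 3-byte form → E1 B0 AE.
Concatenated (12 bytes): F1 A5 8D 91 C3 9C EB 8A 96 E1 B0 AE.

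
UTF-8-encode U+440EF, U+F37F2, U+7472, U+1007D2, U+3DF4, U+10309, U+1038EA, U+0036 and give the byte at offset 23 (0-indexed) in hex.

0x83

U+440EF → 4-byte form F1 84 83 AF at offsets 0–3.
U+F37F2 → 4-byte form F3 B3 9F B2 at offsets 4–7.
U+7472 → 3-byte form E7 91 B2 at offsets 8–10.
U+1007D2 → 4-byte form F4 80 9F 92 at offsets 11–14.
U+3DF4 → 3-byte form E3 B7 B4 at offsets 15–17.
U+10309 → 4-byte form F0 90 8C 89 at offsets 18–21.
U+1038EA → 4-byte form F4 83 A3 AA at offsets 22–25.
Offset 23 falls in char 7's range; it's byte 2 of F4 83 A3 AA = 0x83.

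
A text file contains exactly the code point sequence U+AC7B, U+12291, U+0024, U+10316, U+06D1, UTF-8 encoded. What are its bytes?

EA B1 BB F0 92 8A 91 24 F0 90 8C 96 DB 91

U+AC7B: 3-byte form → EA B1 BB.
U+12291: 4-byte form → F0 92 8A 91.
U+0024: 1-byte form → 24.
U+10316: 4-byte form → F0 90 8C 96.
U+06D1: 2-byte form → DB 91.
Concatenated (14 bytes): EA B1 BB F0 92 8A 91 24 F0 90 8C 96 DB 91.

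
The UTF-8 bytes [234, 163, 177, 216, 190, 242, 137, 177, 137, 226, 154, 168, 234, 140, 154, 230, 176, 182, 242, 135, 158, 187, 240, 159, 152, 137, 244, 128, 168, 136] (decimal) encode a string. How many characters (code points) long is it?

Byte at offset 0: 0xEA = 11101010 → 3-byte char (#1). Advance 3.
Byte at offset 3: 0xD8 = 11011000 → 2-byte char (#2). Advance 2.
Byte at offset 5: 0xF2 = 11110010 → 4-byte char (#3). Advance 4.
Byte at offset 9: 0xE2 = 11100010 → 3-byte char (#4). Advance 3.
Byte at offset 12: 0xEA = 11101010 → 3-byte char (#5). Advance 3.
Byte at offset 15: 0xE6 = 11100110 → 3-byte char (#6). Advance 3.
Byte at offset 18: 0xF2 = 11110010 → 4-byte char (#7). Advance 4.
Byte at offset 22: 0xF0 = 11110000 → 4-byte char (#8). Advance 4.
Byte at offset 26: 0xF4 = 11110100 → 4-byte char (#9). Advance 4.
Reached end at offset 30 after 9 code points.

9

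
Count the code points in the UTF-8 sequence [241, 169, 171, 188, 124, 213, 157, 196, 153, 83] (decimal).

5

Byte at offset 0: 0xF1 = 11110001 → 4-byte char (#1). Advance 4.
Byte at offset 4: 0x7C = 01111100 → 1-byte char (#2). Advance 1.
Byte at offset 5: 0xD5 = 11010101 → 2-byte char (#3). Advance 2.
Byte at offset 7: 0xC4 = 11000100 → 2-byte char (#4). Advance 2.
Byte at offset 9: 0x53 = 01010011 → 1-byte char (#5). Advance 1.
Reached end at offset 10 after 5 code points.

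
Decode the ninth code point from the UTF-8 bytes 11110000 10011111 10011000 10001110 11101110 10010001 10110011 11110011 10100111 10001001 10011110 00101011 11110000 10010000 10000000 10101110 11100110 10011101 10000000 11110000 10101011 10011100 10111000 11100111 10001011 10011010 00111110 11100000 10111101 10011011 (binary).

Offset 0: leading byte 0xF0 = 11110000 → 4-byte char #1 = F0 9F 98 8E.
Offset 4: leading byte 0xEE = 11101110 → 3-byte char #2 = EE 91 B3.
Offset 7: leading byte 0xF3 = 11110011 → 4-byte char #3 = F3 A7 89 9E.
Offset 11: leading byte 0x2B = 00101011 → 1-byte char #4 = 2B.
Offset 12: leading byte 0xF0 = 11110000 → 4-byte char #5 = F0 90 80 AE.
Offset 16: leading byte 0xE6 = 11100110 → 3-byte char #6 = E6 9D 80.
Offset 19: leading byte 0xF0 = 11110000 → 4-byte char #7 = F0 AB 9C B8.
Offset 23: leading byte 0xE7 = 11100111 → 3-byte char #8 = E7 8B 9A.
Offset 26: leading byte 0x3E = 00111110 → 1-byte char #9 = 3E.
Leading byte 0x3E = 00111110 matches 0xxxxxxx → 1-byte sequence.
Byte 1: 0x3E = 00111110, payload 0111110 (7 bits).
Concatenate: 0111110 = 0x3E (7 bits → U+003E).

U+003E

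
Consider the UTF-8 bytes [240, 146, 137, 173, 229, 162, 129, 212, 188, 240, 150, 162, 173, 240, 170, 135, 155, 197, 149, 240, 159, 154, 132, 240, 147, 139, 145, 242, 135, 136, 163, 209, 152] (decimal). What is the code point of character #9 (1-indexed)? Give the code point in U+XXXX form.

U+87223

Offset 0: leading byte 0xF0 = 11110000 → 4-byte char #1 = F0 92 89 AD.
Offset 4: leading byte 0xE5 = 11100101 → 3-byte char #2 = E5 A2 81.
Offset 7: leading byte 0xD4 = 11010100 → 2-byte char #3 = D4 BC.
Offset 9: leading byte 0xF0 = 11110000 → 4-byte char #4 = F0 96 A2 AD.
Offset 13: leading byte 0xF0 = 11110000 → 4-byte char #5 = F0 AA 87 9B.
Offset 17: leading byte 0xC5 = 11000101 → 2-byte char #6 = C5 95.
Offset 19: leading byte 0xF0 = 11110000 → 4-byte char #7 = F0 9F 9A 84.
Offset 23: leading byte 0xF0 = 11110000 → 4-byte char #8 = F0 93 8B 91.
Offset 27: leading byte 0xF2 = 11110010 → 4-byte char #9 = F2 87 88 A3.
Leading byte 0xF2 = 11110010 matches 11110xxx → 4-byte sequence.
Byte 1: 0xF2 = 11110010, payload 010 (3 bits).
Byte 2: 0x87 = 10000111 (10xxxxxx ✓), payload 000111.
Byte 3: 0x88 = 10001000 (10xxxxxx ✓), payload 001000.
Byte 4: 0xA3 = 10100011 (10xxxxxx ✓), payload 100011.
Concatenate: 010000111001000100011 = 0x87223 (21 bits → U+87223).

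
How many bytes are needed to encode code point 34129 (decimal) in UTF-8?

U+8551 = 0x8551. UTF-8 uses 1 byte below 0x80, 2 below 0x800, 3 below 0x10000, 4 up to 0x10FFFF. 0x8551 is in U+0800–U+FFFF → 3 bytes.

3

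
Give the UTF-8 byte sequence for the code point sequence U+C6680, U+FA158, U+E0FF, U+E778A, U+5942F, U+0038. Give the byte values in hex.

U+C6680: 4-byte form → F3 86 9A 80.
U+FA158: 4-byte form → F3 BA 85 98.
U+E0FF: 3-byte form → EE 83 BF.
U+E778A: 4-byte form → F3 A7 9E 8A.
U+5942F: 4-byte form → F1 99 90 AF.
U+0038: 1-byte form → 38.
Concatenated (20 bytes): F3 86 9A 80 F3 BA 85 98 EE 83 BF F3 A7 9E 8A F1 99 90 AF 38.

F3 86 9A 80 F3 BA 85 98 EE 83 BF F3 A7 9E 8A F1 99 90 AF 38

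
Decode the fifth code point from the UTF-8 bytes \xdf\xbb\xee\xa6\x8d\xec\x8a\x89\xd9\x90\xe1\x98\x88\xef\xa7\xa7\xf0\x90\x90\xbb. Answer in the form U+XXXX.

Offset 0: leading byte 0xDF = 11011111 → 2-byte char #1 = DF BB.
Offset 2: leading byte 0xEE = 11101110 → 3-byte char #2 = EE A6 8D.
Offset 5: leading byte 0xEC = 11101100 → 3-byte char #3 = EC 8A 89.
Offset 8: leading byte 0xD9 = 11011001 → 2-byte char #4 = D9 90.
Offset 10: leading byte 0xE1 = 11100001 → 3-byte char #5 = E1 98 88.
Leading byte 0xE1 = 11100001 matches 1110xxxx → 3-byte sequence.
Byte 1: 0xE1 = 11100001, payload 0001 (4 bits).
Byte 2: 0x98 = 10011000 (10xxxxxx ✓), payload 011000.
Byte 3: 0x88 = 10001000 (10xxxxxx ✓), payload 001000.
Concatenate: 0001011000001000 = 0x1608 (16 bits → U+1608).

U+1608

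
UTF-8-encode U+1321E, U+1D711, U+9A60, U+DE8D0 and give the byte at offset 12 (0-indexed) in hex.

U+1321E → 4-byte form F0 93 88 9E at offsets 0–3.
U+1D711 → 4-byte form F0 9D 9C 91 at offsets 4–7.
U+9A60 → 3-byte form E9 A9 A0 at offsets 8–10.
U+DE8D0 → 4-byte form F3 9E A3 90 at offsets 11–14.
Offset 12 falls in char 4's range; it's byte 2 of F3 9E A3 90 = 0x9E.

0x9E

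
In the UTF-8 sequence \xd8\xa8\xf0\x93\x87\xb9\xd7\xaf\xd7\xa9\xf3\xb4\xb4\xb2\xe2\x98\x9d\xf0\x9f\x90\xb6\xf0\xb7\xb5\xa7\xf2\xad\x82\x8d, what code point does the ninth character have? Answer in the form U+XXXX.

U+AD08D

Offset 0: leading byte 0xD8 = 11011000 → 2-byte char #1 = D8 A8.
Offset 2: leading byte 0xF0 = 11110000 → 4-byte char #2 = F0 93 87 B9.
Offset 6: leading byte 0xD7 = 11010111 → 2-byte char #3 = D7 AF.
Offset 8: leading byte 0xD7 = 11010111 → 2-byte char #4 = D7 A9.
Offset 10: leading byte 0xF3 = 11110011 → 4-byte char #5 = F3 B4 B4 B2.
Offset 14: leading byte 0xE2 = 11100010 → 3-byte char #6 = E2 98 9D.
Offset 17: leading byte 0xF0 = 11110000 → 4-byte char #7 = F0 9F 90 B6.
Offset 21: leading byte 0xF0 = 11110000 → 4-byte char #8 = F0 B7 B5 A7.
Offset 25: leading byte 0xF2 = 11110010 → 4-byte char #9 = F2 AD 82 8D.
Leading byte 0xF2 = 11110010 matches 11110xxx → 4-byte sequence.
Byte 1: 0xF2 = 11110010, payload 010 (3 bits).
Byte 2: 0xAD = 10101101 (10xxxxxx ✓), payload 101101.
Byte 3: 0x82 = 10000010 (10xxxxxx ✓), payload 000010.
Byte 4: 0x8D = 10001101 (10xxxxxx ✓), payload 001101.
Concatenate: 010101101000010001101 = 0xAD08D (21 bits → U+AD08D).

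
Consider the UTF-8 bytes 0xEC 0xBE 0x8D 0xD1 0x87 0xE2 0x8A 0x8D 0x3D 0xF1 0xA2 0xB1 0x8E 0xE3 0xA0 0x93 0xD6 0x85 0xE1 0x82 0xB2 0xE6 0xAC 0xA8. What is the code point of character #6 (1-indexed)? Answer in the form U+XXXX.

U+3813

Offset 0: leading byte 0xEC = 11101100 → 3-byte char #1 = EC BE 8D.
Offset 3: leading byte 0xD1 = 11010001 → 2-byte char #2 = D1 87.
Offset 5: leading byte 0xE2 = 11100010 → 3-byte char #3 = E2 8A 8D.
Offset 8: leading byte 0x3D = 00111101 → 1-byte char #4 = 3D.
Offset 9: leading byte 0xF1 = 11110001 → 4-byte char #5 = F1 A2 B1 8E.
Offset 13: leading byte 0xE3 = 11100011 → 3-byte char #6 = E3 A0 93.
Leading byte 0xE3 = 11100011 matches 1110xxxx → 3-byte sequence.
Byte 1: 0xE3 = 11100011, payload 0011 (4 bits).
Byte 2: 0xA0 = 10100000 (10xxxxxx ✓), payload 100000.
Byte 3: 0x93 = 10010011 (10xxxxxx ✓), payload 010011.
Concatenate: 0011100000010011 = 0x3813 (16 bits → U+3813).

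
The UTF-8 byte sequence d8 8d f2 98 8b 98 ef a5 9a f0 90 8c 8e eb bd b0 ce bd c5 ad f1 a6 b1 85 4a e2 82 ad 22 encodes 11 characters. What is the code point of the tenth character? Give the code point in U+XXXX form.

U+20AD

Offset 0: leading byte 0xD8 = 11011000 → 2-byte char #1 = D8 8D.
Offset 2: leading byte 0xF2 = 11110010 → 4-byte char #2 = F2 98 8B 98.
Offset 6: leading byte 0xEF = 11101111 → 3-byte char #3 = EF A5 9A.
Offset 9: leading byte 0xF0 = 11110000 → 4-byte char #4 = F0 90 8C 8E.
Offset 13: leading byte 0xEB = 11101011 → 3-byte char #5 = EB BD B0.
Offset 16: leading byte 0xCE = 11001110 → 2-byte char #6 = CE BD.
Offset 18: leading byte 0xC5 = 11000101 → 2-byte char #7 = C5 AD.
Offset 20: leading byte 0xF1 = 11110001 → 4-byte char #8 = F1 A6 B1 85.
Offset 24: leading byte 0x4A = 01001010 → 1-byte char #9 = 4A.
Offset 25: leading byte 0xE2 = 11100010 → 3-byte char #10 = E2 82 AD.
Leading byte 0xE2 = 11100010 matches 1110xxxx → 3-byte sequence.
Byte 1: 0xE2 = 11100010, payload 0010 (4 bits).
Byte 2: 0x82 = 10000010 (10xxxxxx ✓), payload 000010.
Byte 3: 0xAD = 10101101 (10xxxxxx ✓), payload 101101.
Concatenate: 0010000010101101 = 0x20AD (16 bits → U+20AD).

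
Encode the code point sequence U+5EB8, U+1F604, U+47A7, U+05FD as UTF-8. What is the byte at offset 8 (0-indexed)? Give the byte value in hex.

U+5EB8 → 3-byte form E5 BA B8 at offsets 0–2.
U+1F604 → 4-byte form F0 9F 98 84 at offsets 3–6.
U+47A7 → 3-byte form E4 9E A7 at offsets 7–9.
Offset 8 falls in char 3's range; it's byte 2 of E4 9E A7 = 0x9E.

0x9E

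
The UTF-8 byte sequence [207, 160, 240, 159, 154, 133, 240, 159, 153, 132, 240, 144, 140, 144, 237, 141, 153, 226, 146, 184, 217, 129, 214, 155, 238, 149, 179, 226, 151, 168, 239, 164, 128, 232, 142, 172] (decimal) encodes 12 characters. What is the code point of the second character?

Offset 0: leading byte 0xCF = 11001111 → 2-byte char #1 = CF A0.
Offset 2: leading byte 0xF0 = 11110000 → 4-byte char #2 = F0 9F 9A 85.
Leading byte 0xF0 = 11110000 matches 11110xxx → 4-byte sequence.
Byte 1: 0xF0 = 11110000, payload 000 (3 bits).
Byte 2: 0x9F = 10011111 (10xxxxxx ✓), payload 011111.
Byte 3: 0x9A = 10011010 (10xxxxxx ✓), payload 011010.
Byte 4: 0x85 = 10000101 (10xxxxxx ✓), payload 000101.
Concatenate: 000011111011010000101 = 0x1F685 (21 bits → U+1F685).

U+1F685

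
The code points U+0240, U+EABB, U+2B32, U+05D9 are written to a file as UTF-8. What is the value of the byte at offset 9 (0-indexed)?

U+0240 → 2-byte form C9 80 at offsets 0–1.
U+EABB → 3-byte form EE AA BB at offsets 2–4.
U+2B32 → 3-byte form E2 AC B2 at offsets 5–7.
U+05D9 → 2-byte form D7 99 at offsets 8–9.
Offset 9 falls in char 4's range; it's byte 2 of D7 99 = 0x99.

0x99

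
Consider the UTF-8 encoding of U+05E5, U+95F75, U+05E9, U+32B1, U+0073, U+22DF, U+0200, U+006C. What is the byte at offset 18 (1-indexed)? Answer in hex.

0x6C

1-indexed offset 18 is 0-indexed offset 17.
U+05E5 → 2-byte form D7 A5 at offsets 0–1.
U+95F75 → 4-byte form F2 95 BD B5 at offsets 2–5.
U+05E9 → 2-byte form D7 A9 at offsets 6–7.
U+32B1 → 3-byte form E3 8A B1 at offsets 8–10.
U+0073 → 1-byte form 73 at offsets 11–11.
U+22DF → 3-byte form E2 8B 9F at offsets 12–14.
U+0200 → 2-byte form C8 80 at offsets 15–16.
U+006C → 1-byte form 6C at offsets 17–17.
Offset 17 falls in char 8's range; it's byte 1 of 6C = 0x6C.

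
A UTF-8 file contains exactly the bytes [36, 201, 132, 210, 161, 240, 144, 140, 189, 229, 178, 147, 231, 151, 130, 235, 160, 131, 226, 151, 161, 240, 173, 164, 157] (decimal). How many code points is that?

9

Byte at offset 0: 0x24 = 00100100 → 1-byte char (#1). Advance 1.
Byte at offset 1: 0xC9 = 11001001 → 2-byte char (#2). Advance 2.
Byte at offset 3: 0xD2 = 11010010 → 2-byte char (#3). Advance 2.
Byte at offset 5: 0xF0 = 11110000 → 4-byte char (#4). Advance 4.
Byte at offset 9: 0xE5 = 11100101 → 3-byte char (#5). Advance 3.
Byte at offset 12: 0xE7 = 11100111 → 3-byte char (#6). Advance 3.
Byte at offset 15: 0xEB = 11101011 → 3-byte char (#7). Advance 3.
Byte at offset 18: 0xE2 = 11100010 → 3-byte char (#8). Advance 3.
Byte at offset 21: 0xF0 = 11110000 → 4-byte char (#9). Advance 4.
Reached end at offset 25 after 9 code points.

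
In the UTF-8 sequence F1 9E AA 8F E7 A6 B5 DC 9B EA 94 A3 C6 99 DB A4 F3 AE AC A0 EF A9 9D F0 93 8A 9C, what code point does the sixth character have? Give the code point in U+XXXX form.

Offset 0: leading byte 0xF1 = 11110001 → 4-byte char #1 = F1 9E AA 8F.
Offset 4: leading byte 0xE7 = 11100111 → 3-byte char #2 = E7 A6 B5.
Offset 7: leading byte 0xDC = 11011100 → 2-byte char #3 = DC 9B.
Offset 9: leading byte 0xEA = 11101010 → 3-byte char #4 = EA 94 A3.
Offset 12: leading byte 0xC6 = 11000110 → 2-byte char #5 = C6 99.
Offset 14: leading byte 0xDB = 11011011 → 2-byte char #6 = DB A4.
Leading byte 0xDB = 11011011 matches 110xxxxx → 2-byte sequence.
Byte 1: 0xDB = 11011011, payload 11011 (5 bits).
Byte 2: 0xA4 = 10100100 (10xxxxxx ✓), payload 100100.
Concatenate: 11011100100 = 0x6E4 (11 bits → U+06E4).

U+06E4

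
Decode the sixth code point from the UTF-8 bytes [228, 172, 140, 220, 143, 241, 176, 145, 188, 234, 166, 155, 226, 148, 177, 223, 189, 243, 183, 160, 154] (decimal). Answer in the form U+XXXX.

U+07FD

Offset 0: leading byte 0xE4 = 11100100 → 3-byte char #1 = E4 AC 8C.
Offset 3: leading byte 0xDC = 11011100 → 2-byte char #2 = DC 8F.
Offset 5: leading byte 0xF1 = 11110001 → 4-byte char #3 = F1 B0 91 BC.
Offset 9: leading byte 0xEA = 11101010 → 3-byte char #4 = EA A6 9B.
Offset 12: leading byte 0xE2 = 11100010 → 3-byte char #5 = E2 94 B1.
Offset 15: leading byte 0xDF = 11011111 → 2-byte char #6 = DF BD.
Leading byte 0xDF = 11011111 matches 110xxxxx → 2-byte sequence.
Byte 1: 0xDF = 11011111, payload 11111 (5 bits).
Byte 2: 0xBD = 10111101 (10xxxxxx ✓), payload 111101.
Concatenate: 11111111101 = 0x7FD (11 bits → U+07FD).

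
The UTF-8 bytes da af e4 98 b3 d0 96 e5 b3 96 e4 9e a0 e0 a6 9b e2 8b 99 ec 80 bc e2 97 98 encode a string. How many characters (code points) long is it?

Byte at offset 0: 0xDA = 11011010 → 2-byte char (#1). Advance 2.
Byte at offset 2: 0xE4 = 11100100 → 3-byte char (#2). Advance 3.
Byte at offset 5: 0xD0 = 11010000 → 2-byte char (#3). Advance 2.
Byte at offset 7: 0xE5 = 11100101 → 3-byte char (#4). Advance 3.
Byte at offset 10: 0xE4 = 11100100 → 3-byte char (#5). Advance 3.
Byte at offset 13: 0xE0 = 11100000 → 3-byte char (#6). Advance 3.
Byte at offset 16: 0xE2 = 11100010 → 3-byte char (#7). Advance 3.
Byte at offset 19: 0xEC = 11101100 → 3-byte char (#8). Advance 3.
Byte at offset 22: 0xE2 = 11100010 → 3-byte char (#9). Advance 3.
Reached end at offset 25 after 9 code points.

9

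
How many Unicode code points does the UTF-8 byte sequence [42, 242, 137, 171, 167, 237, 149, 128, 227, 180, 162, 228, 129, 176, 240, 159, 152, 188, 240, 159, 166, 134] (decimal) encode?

7

Byte at offset 0: 0x2A = 00101010 → 1-byte char (#1). Advance 1.
Byte at offset 1: 0xF2 = 11110010 → 4-byte char (#2). Advance 4.
Byte at offset 5: 0xED = 11101101 → 3-byte char (#3). Advance 3.
Byte at offset 8: 0xE3 = 11100011 → 3-byte char (#4). Advance 3.
Byte at offset 11: 0xE4 = 11100100 → 3-byte char (#5). Advance 3.
Byte at offset 14: 0xF0 = 11110000 → 4-byte char (#6). Advance 4.
Byte at offset 18: 0xF0 = 11110000 → 4-byte char (#7). Advance 4.
Reached end at offset 22 after 7 code points.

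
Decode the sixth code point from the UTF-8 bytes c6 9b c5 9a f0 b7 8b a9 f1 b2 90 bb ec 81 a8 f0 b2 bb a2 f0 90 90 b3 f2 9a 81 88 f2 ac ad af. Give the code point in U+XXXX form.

U+32EE2

Offset 0: leading byte 0xC6 = 11000110 → 2-byte char #1 = C6 9B.
Offset 2: leading byte 0xC5 = 11000101 → 2-byte char #2 = C5 9A.
Offset 4: leading byte 0xF0 = 11110000 → 4-byte char #3 = F0 B7 8B A9.
Offset 8: leading byte 0xF1 = 11110001 → 4-byte char #4 = F1 B2 90 BB.
Offset 12: leading byte 0xEC = 11101100 → 3-byte char #5 = EC 81 A8.
Offset 15: leading byte 0xF0 = 11110000 → 4-byte char #6 = F0 B2 BB A2.
Leading byte 0xF0 = 11110000 matches 11110xxx → 4-byte sequence.
Byte 1: 0xF0 = 11110000, payload 000 (3 bits).
Byte 2: 0xB2 = 10110010 (10xxxxxx ✓), payload 110010.
Byte 3: 0xBB = 10111011 (10xxxxxx ✓), payload 111011.
Byte 4: 0xA2 = 10100010 (10xxxxxx ✓), payload 100010.
Concatenate: 000110010111011100010 = 0x32EE2 (21 bits → U+32EE2).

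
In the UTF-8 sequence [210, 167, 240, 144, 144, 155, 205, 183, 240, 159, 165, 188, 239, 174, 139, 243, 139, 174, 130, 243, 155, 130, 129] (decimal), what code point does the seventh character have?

Offset 0: leading byte 0xD2 = 11010010 → 2-byte char #1 = D2 A7.
Offset 2: leading byte 0xF0 = 11110000 → 4-byte char #2 = F0 90 90 9B.
Offset 6: leading byte 0xCD = 11001101 → 2-byte char #3 = CD B7.
Offset 8: leading byte 0xF0 = 11110000 → 4-byte char #4 = F0 9F A5 BC.
Offset 12: leading byte 0xEF = 11101111 → 3-byte char #5 = EF AE 8B.
Offset 15: leading byte 0xF3 = 11110011 → 4-byte char #6 = F3 8B AE 82.
Offset 19: leading byte 0xF3 = 11110011 → 4-byte char #7 = F3 9B 82 81.
Leading byte 0xF3 = 11110011 matches 11110xxx → 4-byte sequence.
Byte 1: 0xF3 = 11110011, payload 011 (3 bits).
Byte 2: 0x9B = 10011011 (10xxxxxx ✓), payload 011011.
Byte 3: 0x82 = 10000010 (10xxxxxx ✓), payload 000010.
Byte 4: 0x81 = 10000001 (10xxxxxx ✓), payload 000001.
Concatenate: 011011011000010000001 = 0xDB081 (21 bits → U+DB081).

U+DB081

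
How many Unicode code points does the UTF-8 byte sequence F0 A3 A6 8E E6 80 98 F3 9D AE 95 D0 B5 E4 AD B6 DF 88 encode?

Byte at offset 0: 0xF0 = 11110000 → 4-byte char (#1). Advance 4.
Byte at offset 4: 0xE6 = 11100110 → 3-byte char (#2). Advance 3.
Byte at offset 7: 0xF3 = 11110011 → 4-byte char (#3). Advance 4.
Byte at offset 11: 0xD0 = 11010000 → 2-byte char (#4). Advance 2.
Byte at offset 13: 0xE4 = 11100100 → 3-byte char (#5). Advance 3.
Byte at offset 16: 0xDF = 11011111 → 2-byte char (#6). Advance 2.
Reached end at offset 18 after 6 code points.

6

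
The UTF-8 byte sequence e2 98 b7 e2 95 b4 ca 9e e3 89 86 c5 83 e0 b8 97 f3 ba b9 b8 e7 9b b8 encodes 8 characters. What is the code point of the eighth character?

Offset 0: leading byte 0xE2 = 11100010 → 3-byte char #1 = E2 98 B7.
Offset 3: leading byte 0xE2 = 11100010 → 3-byte char #2 = E2 95 B4.
Offset 6: leading byte 0xCA = 11001010 → 2-byte char #3 = CA 9E.
Offset 8: leading byte 0xE3 = 11100011 → 3-byte char #4 = E3 89 86.
Offset 11: leading byte 0xC5 = 11000101 → 2-byte char #5 = C5 83.
Offset 13: leading byte 0xE0 = 11100000 → 3-byte char #6 = E0 B8 97.
Offset 16: leading byte 0xF3 = 11110011 → 4-byte char #7 = F3 BA B9 B8.
Offset 20: leading byte 0xE7 = 11100111 → 3-byte char #8 = E7 9B B8.
Leading byte 0xE7 = 11100111 matches 1110xxxx → 3-byte sequence.
Byte 1: 0xE7 = 11100111, payload 0111 (4 bits).
Byte 2: 0x9B = 10011011 (10xxxxxx ✓), payload 011011.
Byte 3: 0xB8 = 10111000 (10xxxxxx ✓), payload 111000.
Concatenate: 0111011011111000 = 0x76F8 (16 bits → U+76F8).

U+76F8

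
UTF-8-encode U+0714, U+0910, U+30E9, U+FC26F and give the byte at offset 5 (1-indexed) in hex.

0x90

1-indexed offset 5 is 0-indexed offset 4.
U+0714 → 2-byte form DC 94 at offsets 0–1.
U+0910 → 3-byte form E0 A4 90 at offsets 2–4.
Offset 4 falls in char 2's range; it's byte 3 of E0 A4 90 = 0x90.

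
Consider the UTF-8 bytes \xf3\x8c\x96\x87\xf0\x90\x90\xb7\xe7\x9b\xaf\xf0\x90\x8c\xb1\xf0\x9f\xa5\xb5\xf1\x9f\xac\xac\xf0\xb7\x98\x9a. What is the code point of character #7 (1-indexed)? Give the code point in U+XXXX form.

U+3761A

Offset 0: leading byte 0xF3 = 11110011 → 4-byte char #1 = F3 8C 96 87.
Offset 4: leading byte 0xF0 = 11110000 → 4-byte char #2 = F0 90 90 B7.
Offset 8: leading byte 0xE7 = 11100111 → 3-byte char #3 = E7 9B AF.
Offset 11: leading byte 0xF0 = 11110000 → 4-byte char #4 = F0 90 8C B1.
Offset 15: leading byte 0xF0 = 11110000 → 4-byte char #5 = F0 9F A5 B5.
Offset 19: leading byte 0xF1 = 11110001 → 4-byte char #6 = F1 9F AC AC.
Offset 23: leading byte 0xF0 = 11110000 → 4-byte char #7 = F0 B7 98 9A.
Leading byte 0xF0 = 11110000 matches 11110xxx → 4-byte sequence.
Byte 1: 0xF0 = 11110000, payload 000 (3 bits).
Byte 2: 0xB7 = 10110111 (10xxxxxx ✓), payload 110111.
Byte 3: 0x98 = 10011000 (10xxxxxx ✓), payload 011000.
Byte 4: 0x9A = 10011010 (10xxxxxx ✓), payload 011010.
Concatenate: 000110111011000011010 = 0x3761A (21 bits → U+3761A).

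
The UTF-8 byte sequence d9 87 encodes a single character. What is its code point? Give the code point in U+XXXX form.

Leading byte 0xD9 = 11011001 matches 110xxxxx → 2-byte sequence.
Byte 1: 0xD9 = 11011001, payload 11001 (5 bits).
Byte 2: 0x87 = 10000111 (10xxxxxx ✓), payload 000111.
Concatenate: 11001000111 = 0x647 (11 bits → U+0647).

U+0647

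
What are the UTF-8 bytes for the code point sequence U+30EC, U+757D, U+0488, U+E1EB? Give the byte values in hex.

U+30EC: 3-byte form → E3 83 AC.
U+757D: 3-byte form → E7 95 BD.
U+0488: 2-byte form → D2 88.
U+E1EB: 3-byte form → EE 87 AB.
Concatenated (11 bytes): E3 83 AC E7 95 BD D2 88 EE 87 AB.

E3 83 AC E7 95 BD D2 88 EE 87 AB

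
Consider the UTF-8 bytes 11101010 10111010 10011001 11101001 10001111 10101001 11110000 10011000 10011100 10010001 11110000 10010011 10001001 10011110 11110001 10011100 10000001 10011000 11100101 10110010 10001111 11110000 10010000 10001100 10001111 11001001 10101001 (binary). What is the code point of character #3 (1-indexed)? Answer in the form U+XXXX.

Offset 0: leading byte 0xEA = 11101010 → 3-byte char #1 = EA BA 99.
Offset 3: leading byte 0xE9 = 11101001 → 3-byte char #2 = E9 8F A9.
Offset 6: leading byte 0xF0 = 11110000 → 4-byte char #3 = F0 98 9C 91.
Leading byte 0xF0 = 11110000 matches 11110xxx → 4-byte sequence.
Byte 1: 0xF0 = 11110000, payload 000 (3 bits).
Byte 2: 0x98 = 10011000 (10xxxxxx ✓), payload 011000.
Byte 3: 0x9C = 10011100 (10xxxxxx ✓), payload 011100.
Byte 4: 0x91 = 10010001 (10xxxxxx ✓), payload 010001.
Concatenate: 000011000011100010001 = 0x18711 (21 bits → U+18711).

U+18711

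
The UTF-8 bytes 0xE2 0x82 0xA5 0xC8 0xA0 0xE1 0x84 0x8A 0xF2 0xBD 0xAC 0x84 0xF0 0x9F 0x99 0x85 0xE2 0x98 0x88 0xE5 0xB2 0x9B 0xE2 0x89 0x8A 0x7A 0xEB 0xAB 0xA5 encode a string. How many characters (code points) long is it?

10

Byte at offset 0: 0xE2 = 11100010 → 3-byte char (#1). Advance 3.
Byte at offset 3: 0xC8 = 11001000 → 2-byte char (#2). Advance 2.
Byte at offset 5: 0xE1 = 11100001 → 3-byte char (#3). Advance 3.
Byte at offset 8: 0xF2 = 11110010 → 4-byte char (#4). Advance 4.
Byte at offset 12: 0xF0 = 11110000 → 4-byte char (#5). Advance 4.
Byte at offset 16: 0xE2 = 11100010 → 3-byte char (#6). Advance 3.
Byte at offset 19: 0xE5 = 11100101 → 3-byte char (#7). Advance 3.
Byte at offset 22: 0xE2 = 11100010 → 3-byte char (#8). Advance 3.
Byte at offset 25: 0x7A = 01111010 → 1-byte char (#9). Advance 1.
Byte at offset 26: 0xEB = 11101011 → 3-byte char (#10). Advance 3.
Reached end at offset 29 after 10 code points.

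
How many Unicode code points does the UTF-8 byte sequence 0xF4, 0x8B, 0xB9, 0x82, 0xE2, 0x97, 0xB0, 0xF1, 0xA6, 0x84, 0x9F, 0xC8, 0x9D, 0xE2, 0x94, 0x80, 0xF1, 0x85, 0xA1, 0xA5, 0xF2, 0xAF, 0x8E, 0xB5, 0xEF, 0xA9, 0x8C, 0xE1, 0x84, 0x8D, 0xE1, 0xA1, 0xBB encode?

10

Byte at offset 0: 0xF4 = 11110100 → 4-byte char (#1). Advance 4.
Byte at offset 4: 0xE2 = 11100010 → 3-byte char (#2). Advance 3.
Byte at offset 7: 0xF1 = 11110001 → 4-byte char (#3). Advance 4.
Byte at offset 11: 0xC8 = 11001000 → 2-byte char (#4). Advance 2.
Byte at offset 13: 0xE2 = 11100010 → 3-byte char (#5). Advance 3.
Byte at offset 16: 0xF1 = 11110001 → 4-byte char (#6). Advance 4.
Byte at offset 20: 0xF2 = 11110010 → 4-byte char (#7). Advance 4.
Byte at offset 24: 0xEF = 11101111 → 3-byte char (#8). Advance 3.
Byte at offset 27: 0xE1 = 11100001 → 3-byte char (#9). Advance 3.
Byte at offset 30: 0xE1 = 11100001 → 3-byte char (#10). Advance 3.
Reached end at offset 33 after 10 code points.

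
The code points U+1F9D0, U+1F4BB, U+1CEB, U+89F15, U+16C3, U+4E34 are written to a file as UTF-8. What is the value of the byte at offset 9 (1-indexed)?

0xE1

1-indexed offset 9 is 0-indexed offset 8.
U+1F9D0 → 4-byte form F0 9F A7 90 at offsets 0–3.
U+1F4BB → 4-byte form F0 9F 92 BB at offsets 4–7.
U+1CEB → 3-byte form E1 B3 AB at offsets 8–10.
Offset 8 falls in char 3's range; it's byte 1 of E1 B3 AB = 0xE1.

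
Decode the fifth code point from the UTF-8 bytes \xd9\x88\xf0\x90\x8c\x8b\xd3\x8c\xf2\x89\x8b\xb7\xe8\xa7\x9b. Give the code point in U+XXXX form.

U+89DB

Offset 0: leading byte 0xD9 = 11011001 → 2-byte char #1 = D9 88.
Offset 2: leading byte 0xF0 = 11110000 → 4-byte char #2 = F0 90 8C 8B.
Offset 6: leading byte 0xD3 = 11010011 → 2-byte char #3 = D3 8C.
Offset 8: leading byte 0xF2 = 11110010 → 4-byte char #4 = F2 89 8B B7.
Offset 12: leading byte 0xE8 = 11101000 → 3-byte char #5 = E8 A7 9B.
Leading byte 0xE8 = 11101000 matches 1110xxxx → 3-byte sequence.
Byte 1: 0xE8 = 11101000, payload 1000 (4 bits).
Byte 2: 0xA7 = 10100111 (10xxxxxx ✓), payload 100111.
Byte 3: 0x9B = 10011011 (10xxxxxx ✓), payload 011011.
Concatenate: 1000100111011011 = 0x89DB (16 bits → U+89DB).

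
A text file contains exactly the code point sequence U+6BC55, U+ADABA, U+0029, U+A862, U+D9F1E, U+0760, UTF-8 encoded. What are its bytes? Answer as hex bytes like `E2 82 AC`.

F1 AB B1 95 F2 AD AA BA 29 EA A1 A2 F3 99 BC 9E DD A0

U+6BC55: 4-byte form → F1 AB B1 95.
U+ADABA: 4-byte form → F2 AD AA BA.
U+0029: 1-byte form → 29.
U+A862: 3-byte form → EA A1 A2.
U+D9F1E: 4-byte form → F3 99 BC 9E.
U+0760: 2-byte form → DD A0.
Concatenated (18 bytes): F1 AB B1 95 F2 AD AA BA 29 EA A1 A2 F3 99 BC 9E DD A0.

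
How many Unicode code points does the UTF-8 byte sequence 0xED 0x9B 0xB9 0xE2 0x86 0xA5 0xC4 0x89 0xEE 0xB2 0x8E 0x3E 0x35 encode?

Byte at offset 0: 0xED = 11101101 → 3-byte char (#1). Advance 3.
Byte at offset 3: 0xE2 = 11100010 → 3-byte char (#2). Advance 3.
Byte at offset 6: 0xC4 = 11000100 → 2-byte char (#3). Advance 2.
Byte at offset 8: 0xEE = 11101110 → 3-byte char (#4). Advance 3.
Byte at offset 11: 0x3E = 00111110 → 1-byte char (#5). Advance 1.
Byte at offset 12: 0x35 = 00110101 → 1-byte char (#6). Advance 1.
Reached end at offset 13 after 6 code points.

6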